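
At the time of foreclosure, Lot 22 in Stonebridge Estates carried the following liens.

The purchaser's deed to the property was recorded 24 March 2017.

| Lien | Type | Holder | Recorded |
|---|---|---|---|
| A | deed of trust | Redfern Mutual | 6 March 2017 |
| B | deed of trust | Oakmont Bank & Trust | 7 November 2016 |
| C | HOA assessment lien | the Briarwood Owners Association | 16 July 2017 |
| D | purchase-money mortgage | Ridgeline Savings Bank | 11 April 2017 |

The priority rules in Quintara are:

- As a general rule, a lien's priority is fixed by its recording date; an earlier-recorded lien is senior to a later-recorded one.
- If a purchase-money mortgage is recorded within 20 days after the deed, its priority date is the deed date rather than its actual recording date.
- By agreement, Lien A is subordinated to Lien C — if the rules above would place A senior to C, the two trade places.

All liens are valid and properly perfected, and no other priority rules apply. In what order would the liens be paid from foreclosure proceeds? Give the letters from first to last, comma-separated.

Adjusting effective dates: D was recorded within the 20-day window, so its effective date is the deed date 24 March 2017.
Ordering by effective date: B (7 November 2016), A (6 March 2017), D (24 March 2017), C (16 July 2017).
Because A would otherwise rank above C, the subordination swaps them.

B, C, D, A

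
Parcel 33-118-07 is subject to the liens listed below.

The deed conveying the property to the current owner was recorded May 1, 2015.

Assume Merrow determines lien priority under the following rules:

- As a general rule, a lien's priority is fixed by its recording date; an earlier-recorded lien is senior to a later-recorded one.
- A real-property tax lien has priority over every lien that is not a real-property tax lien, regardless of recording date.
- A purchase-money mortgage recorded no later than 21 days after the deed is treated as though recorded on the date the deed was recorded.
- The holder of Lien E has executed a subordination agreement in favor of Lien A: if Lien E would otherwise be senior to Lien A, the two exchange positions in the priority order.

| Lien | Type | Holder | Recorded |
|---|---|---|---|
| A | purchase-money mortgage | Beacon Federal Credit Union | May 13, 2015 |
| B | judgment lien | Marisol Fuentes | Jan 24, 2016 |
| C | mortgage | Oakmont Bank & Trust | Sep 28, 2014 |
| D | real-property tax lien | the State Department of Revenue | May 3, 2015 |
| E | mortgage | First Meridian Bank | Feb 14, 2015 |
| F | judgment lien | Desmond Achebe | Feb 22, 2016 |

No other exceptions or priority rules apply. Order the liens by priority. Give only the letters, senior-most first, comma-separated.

D, C, A, E, B, F

First, effective dates: A was recorded within the 21-day window, so its effective date is the deed date May 1, 2015.
D is a real-property tax lien, so it outranks all other liens regardless of date.
The other liens, earliest effective date first: C (Sep 28, 2014), E (Feb 14, 2015), A (May 1, 2015), B (Jan 24, 2016), F (Feb 22, 2016).
The subordination applies — E was senior to A — so E and A swap.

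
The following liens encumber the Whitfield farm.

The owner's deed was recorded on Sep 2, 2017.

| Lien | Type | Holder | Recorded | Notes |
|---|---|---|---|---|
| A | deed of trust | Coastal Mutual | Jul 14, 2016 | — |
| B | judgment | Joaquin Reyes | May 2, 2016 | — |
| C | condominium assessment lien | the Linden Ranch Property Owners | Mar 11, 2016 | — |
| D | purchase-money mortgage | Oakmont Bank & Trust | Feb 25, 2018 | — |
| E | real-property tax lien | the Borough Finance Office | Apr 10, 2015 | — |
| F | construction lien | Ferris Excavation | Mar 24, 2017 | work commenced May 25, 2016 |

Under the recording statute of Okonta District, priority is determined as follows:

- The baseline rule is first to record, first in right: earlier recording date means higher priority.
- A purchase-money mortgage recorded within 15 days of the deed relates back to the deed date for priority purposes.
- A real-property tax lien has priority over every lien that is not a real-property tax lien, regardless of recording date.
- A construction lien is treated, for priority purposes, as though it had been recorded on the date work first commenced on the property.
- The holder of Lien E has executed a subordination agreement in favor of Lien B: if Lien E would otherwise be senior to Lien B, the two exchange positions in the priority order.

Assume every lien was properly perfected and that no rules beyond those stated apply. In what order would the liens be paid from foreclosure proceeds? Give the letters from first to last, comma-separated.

First, effective dates: D was recorded 176 days after the deed, outside the 15-day window, so it keeps its recording date; F relates back to May 25, 2016 (work commenced).
E, as a real-property tax lien, has superpriority and ranks first.
Among the remaining liens, by effective date: C (Mar 11, 2016), B (May 2, 2016), F (May 25, 2016), A (Jul 14, 2016), D (Feb 25, 2018).
Because E would otherwise rank above B, the subordination swaps them.

B, C, E, F, A, D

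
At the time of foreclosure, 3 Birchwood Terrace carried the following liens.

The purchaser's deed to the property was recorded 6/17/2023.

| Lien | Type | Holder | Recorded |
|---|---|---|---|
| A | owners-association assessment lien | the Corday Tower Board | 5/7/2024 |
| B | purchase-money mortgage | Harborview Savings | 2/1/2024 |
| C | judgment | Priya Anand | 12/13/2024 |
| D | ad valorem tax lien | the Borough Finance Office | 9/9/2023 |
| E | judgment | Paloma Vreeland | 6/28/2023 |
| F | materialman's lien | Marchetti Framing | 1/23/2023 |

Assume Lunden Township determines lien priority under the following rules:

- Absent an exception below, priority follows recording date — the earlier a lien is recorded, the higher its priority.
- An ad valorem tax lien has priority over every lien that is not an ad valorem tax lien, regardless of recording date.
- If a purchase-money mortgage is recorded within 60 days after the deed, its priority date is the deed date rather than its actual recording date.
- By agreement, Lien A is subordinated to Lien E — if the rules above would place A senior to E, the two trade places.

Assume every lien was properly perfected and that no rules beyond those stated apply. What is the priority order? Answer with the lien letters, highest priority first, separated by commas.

D, F, E, B, A, C

First, effective dates: B was recorded 229 days after the deed, outside the 60-day window, so it keeps its recording date.
As an ad valorem tax lien, D is senior to every other lien.
Remaining liens by effective date: F (1/23/2023), E (6/28/2023), B (2/1/2024), A (5/7/2024), C (12/13/2024).
A is already junior to E, so the subordination agreement changes nothing.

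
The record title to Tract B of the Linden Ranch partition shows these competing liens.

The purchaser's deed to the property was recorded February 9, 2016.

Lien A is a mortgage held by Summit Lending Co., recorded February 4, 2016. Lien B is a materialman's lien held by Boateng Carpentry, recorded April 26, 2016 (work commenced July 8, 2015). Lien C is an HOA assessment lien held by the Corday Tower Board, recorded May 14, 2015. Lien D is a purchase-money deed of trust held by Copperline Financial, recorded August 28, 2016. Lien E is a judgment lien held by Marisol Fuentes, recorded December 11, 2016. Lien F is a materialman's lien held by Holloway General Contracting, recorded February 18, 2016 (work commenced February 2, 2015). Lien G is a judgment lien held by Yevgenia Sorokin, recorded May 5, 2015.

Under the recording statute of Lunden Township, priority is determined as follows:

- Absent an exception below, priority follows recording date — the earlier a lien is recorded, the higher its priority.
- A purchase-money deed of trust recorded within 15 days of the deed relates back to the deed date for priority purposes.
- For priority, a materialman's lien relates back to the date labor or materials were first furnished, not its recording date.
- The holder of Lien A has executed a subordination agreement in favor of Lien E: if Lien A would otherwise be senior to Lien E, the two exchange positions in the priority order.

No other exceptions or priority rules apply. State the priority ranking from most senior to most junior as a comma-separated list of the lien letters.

F, G, C, B, E, D, A

First, effective dates: B is treated as recorded July 8, 2015, the work-commencement date; D was recorded 201 days after the deed — beyond 15 days — so no relation-back applies; F relates back to February 2, 2015 (work commenced).
Ordering by effective date: F (February 2, 2015), G (May 5, 2015), C (May 14, 2015), B (July 8, 2015), A (February 4, 2016), D (August 28, 2016), E (December 11, 2016).
The subordination applies — A was senior to E — so A and E swap.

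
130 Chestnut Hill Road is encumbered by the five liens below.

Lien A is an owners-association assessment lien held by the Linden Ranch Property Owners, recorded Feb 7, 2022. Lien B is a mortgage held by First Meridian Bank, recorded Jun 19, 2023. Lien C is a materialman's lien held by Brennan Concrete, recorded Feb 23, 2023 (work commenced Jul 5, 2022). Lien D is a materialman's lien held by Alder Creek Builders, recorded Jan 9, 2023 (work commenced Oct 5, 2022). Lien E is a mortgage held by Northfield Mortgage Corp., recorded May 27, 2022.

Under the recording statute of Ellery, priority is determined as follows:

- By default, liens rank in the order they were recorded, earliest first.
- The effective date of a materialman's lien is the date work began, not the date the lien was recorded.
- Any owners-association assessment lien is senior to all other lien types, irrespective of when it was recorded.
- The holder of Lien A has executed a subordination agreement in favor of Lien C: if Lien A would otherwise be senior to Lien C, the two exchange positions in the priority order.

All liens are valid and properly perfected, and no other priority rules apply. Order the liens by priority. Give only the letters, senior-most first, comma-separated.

First, effective dates: C's effective date is Jul 5, 2022, when work began; D's effective date is Oct 5, 2022, when work began.
A is an owners-association assessment lien and takes priority over every other lien.
Among the remaining liens, by effective date: E (May 27, 2022), C (Jul 5, 2022), D (Oct 5, 2022), B (Jun 19, 2023).
The subordination applies — A was senior to C — so A and C swap.

C, E, A, D, B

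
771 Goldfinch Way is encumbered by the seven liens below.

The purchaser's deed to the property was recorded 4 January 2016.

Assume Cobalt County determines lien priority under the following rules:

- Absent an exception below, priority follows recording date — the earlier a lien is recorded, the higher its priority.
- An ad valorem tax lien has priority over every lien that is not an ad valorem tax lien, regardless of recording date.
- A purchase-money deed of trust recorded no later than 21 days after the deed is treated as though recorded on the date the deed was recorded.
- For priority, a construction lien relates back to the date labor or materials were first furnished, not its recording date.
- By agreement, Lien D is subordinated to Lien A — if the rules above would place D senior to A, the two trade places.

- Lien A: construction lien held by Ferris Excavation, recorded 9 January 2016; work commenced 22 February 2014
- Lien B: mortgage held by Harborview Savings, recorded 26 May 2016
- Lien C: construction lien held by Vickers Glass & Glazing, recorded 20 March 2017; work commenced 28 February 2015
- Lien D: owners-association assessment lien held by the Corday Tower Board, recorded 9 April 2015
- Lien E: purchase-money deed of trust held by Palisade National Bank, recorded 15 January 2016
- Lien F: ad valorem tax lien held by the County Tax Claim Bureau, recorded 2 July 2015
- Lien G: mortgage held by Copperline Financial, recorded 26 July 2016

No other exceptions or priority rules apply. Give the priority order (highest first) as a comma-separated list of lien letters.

First, effective dates: A is treated as recorded 22 February 2014, the work-commencement date; C's effective date is 28 February 2015, when work began; E was recorded within the 21-day window, so its effective date is the deed date 4 January 2016.
As an ad valorem tax lien, F is senior to every other lien.
Ordering the rest by effective date: A (22 February 2014), C (28 February 2015), D (9 April 2015), E (4 January 2016), B (26 May 2016), G (26 July 2016).
D is already junior to A, so the subordination agreement changes nothing.

F, A, C, D, E, B, G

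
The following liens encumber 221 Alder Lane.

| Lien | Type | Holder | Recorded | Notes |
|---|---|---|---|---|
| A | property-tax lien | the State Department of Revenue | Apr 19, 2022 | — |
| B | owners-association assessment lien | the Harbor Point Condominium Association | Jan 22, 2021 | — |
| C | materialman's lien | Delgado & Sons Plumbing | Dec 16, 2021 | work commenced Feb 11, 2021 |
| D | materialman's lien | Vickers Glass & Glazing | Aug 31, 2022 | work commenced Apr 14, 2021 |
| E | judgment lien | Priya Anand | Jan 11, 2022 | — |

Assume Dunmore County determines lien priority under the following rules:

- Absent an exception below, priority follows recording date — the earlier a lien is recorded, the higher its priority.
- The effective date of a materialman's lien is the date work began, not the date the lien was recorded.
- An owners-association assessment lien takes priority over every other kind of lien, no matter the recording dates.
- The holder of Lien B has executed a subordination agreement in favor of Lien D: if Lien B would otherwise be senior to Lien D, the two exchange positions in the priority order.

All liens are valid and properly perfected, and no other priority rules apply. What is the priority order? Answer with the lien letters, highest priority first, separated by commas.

D, C, B, E, A

First, effective dates: C relates back to Feb 11, 2021 (work commenced); D relates back to Apr 14, 2021 (work commenced).
As an owners-association assessment lien, B is senior to every other lien.
Among the remaining liens, by effective date: C (Feb 11, 2021), D (Apr 14, 2021), E (Jan 11, 2022), A (Apr 19, 2022).
The subordination applies — B was senior to D — so B and D swap.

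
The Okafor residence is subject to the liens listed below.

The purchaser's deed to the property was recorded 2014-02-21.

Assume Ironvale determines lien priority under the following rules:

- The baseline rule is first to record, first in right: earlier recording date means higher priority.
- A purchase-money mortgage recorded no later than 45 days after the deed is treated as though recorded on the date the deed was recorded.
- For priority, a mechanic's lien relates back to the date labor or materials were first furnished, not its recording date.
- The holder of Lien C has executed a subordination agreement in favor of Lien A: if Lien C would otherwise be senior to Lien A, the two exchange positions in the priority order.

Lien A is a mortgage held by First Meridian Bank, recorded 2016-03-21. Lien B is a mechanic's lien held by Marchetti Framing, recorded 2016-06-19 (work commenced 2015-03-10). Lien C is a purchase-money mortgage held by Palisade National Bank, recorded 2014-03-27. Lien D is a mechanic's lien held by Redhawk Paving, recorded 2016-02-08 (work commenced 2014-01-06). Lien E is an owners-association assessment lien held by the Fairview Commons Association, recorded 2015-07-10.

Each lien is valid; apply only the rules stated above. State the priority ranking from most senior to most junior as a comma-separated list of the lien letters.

Effective dates after the stated exceptions: B relates back to 2015-03-10 (work commenced); C was recorded within the 45-day window, so its effective date is the deed date 2014-02-21; D is treated as recorded 2014-01-06, the work-commencement date.
By effective date, earliest first: D (2014-01-06), C (2014-02-21), B (2015-03-10), E (2015-07-10), A (2016-03-21).
C would otherwise be senior to A, so under the subordination agreement C and A exchange positions.

D, A, B, E, C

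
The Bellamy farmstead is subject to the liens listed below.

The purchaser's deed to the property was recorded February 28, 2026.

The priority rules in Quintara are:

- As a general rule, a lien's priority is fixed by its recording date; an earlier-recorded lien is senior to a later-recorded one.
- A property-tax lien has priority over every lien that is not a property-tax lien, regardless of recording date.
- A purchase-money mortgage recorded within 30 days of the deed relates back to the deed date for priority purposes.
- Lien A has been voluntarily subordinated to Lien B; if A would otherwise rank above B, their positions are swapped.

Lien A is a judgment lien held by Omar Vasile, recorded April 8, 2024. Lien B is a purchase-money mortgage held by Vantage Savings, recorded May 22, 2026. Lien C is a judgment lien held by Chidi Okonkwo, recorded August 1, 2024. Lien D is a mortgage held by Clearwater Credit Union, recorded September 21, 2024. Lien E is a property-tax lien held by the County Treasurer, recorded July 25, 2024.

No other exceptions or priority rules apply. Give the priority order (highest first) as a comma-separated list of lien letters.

E, B, C, D, A

Effective dates: B was recorded 83 days after the deed, outside the 30-day window, so it keeps its recording date.
E is a property-tax lien, so it outranks all other liens regardless of date.
Among the remaining liens, by effective date: A (April 8, 2024), C (August 1, 2024), D (September 21, 2024), B (May 22, 2026).
A is senior to B before the subordination, so the two trade places.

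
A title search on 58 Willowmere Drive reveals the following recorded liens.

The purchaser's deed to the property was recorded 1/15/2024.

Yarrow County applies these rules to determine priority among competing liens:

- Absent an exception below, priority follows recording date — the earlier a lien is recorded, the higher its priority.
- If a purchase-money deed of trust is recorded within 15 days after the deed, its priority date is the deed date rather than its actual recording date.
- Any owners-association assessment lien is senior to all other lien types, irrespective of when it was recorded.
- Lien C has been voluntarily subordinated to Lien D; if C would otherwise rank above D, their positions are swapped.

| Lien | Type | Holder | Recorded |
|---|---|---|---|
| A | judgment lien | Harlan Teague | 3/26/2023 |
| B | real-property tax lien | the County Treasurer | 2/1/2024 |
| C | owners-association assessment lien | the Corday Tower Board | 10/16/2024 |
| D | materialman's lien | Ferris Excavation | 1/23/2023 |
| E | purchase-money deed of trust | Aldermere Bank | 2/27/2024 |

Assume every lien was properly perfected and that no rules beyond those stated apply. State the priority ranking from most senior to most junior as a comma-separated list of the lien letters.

D, C, A, B, E

Effective dates: E was recorded 43 days after the deed, outside the 15-day window, so it keeps its recording date.
C, as an owners-association assessment lien, has superpriority and ranks first.
The other liens, earliest effective date first: D (1/23/2023), A (3/26/2023), B (2/1/2024), E (2/27/2024).
The subordination applies — C was senior to D — so C and D swap.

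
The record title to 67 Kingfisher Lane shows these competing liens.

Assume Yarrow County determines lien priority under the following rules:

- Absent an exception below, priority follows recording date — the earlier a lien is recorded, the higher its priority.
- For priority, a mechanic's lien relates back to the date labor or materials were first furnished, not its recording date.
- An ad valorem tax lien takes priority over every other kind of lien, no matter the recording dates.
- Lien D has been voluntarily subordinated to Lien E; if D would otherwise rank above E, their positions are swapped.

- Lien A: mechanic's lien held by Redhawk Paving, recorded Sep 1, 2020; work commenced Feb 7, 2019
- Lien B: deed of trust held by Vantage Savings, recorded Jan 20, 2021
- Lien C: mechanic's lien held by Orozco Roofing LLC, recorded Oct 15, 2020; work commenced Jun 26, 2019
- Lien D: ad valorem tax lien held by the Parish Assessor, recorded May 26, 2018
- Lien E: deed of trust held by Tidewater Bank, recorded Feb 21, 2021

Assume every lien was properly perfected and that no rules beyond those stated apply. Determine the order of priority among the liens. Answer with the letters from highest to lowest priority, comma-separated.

E, A, C, B, D

Adjusting effective dates: A is treated as recorded Feb 7, 2019, the work-commencement date; C is treated as recorded Jun 26, 2019, the work-commencement date.
D, as an ad valorem tax lien, has superpriority and ranks first.
Ordering the rest by effective date: A (Feb 7, 2019), C (Jun 26, 2019), B (Jan 20, 2021), E (Feb 21, 2021).
D is senior to E before the subordination, so the two trade places.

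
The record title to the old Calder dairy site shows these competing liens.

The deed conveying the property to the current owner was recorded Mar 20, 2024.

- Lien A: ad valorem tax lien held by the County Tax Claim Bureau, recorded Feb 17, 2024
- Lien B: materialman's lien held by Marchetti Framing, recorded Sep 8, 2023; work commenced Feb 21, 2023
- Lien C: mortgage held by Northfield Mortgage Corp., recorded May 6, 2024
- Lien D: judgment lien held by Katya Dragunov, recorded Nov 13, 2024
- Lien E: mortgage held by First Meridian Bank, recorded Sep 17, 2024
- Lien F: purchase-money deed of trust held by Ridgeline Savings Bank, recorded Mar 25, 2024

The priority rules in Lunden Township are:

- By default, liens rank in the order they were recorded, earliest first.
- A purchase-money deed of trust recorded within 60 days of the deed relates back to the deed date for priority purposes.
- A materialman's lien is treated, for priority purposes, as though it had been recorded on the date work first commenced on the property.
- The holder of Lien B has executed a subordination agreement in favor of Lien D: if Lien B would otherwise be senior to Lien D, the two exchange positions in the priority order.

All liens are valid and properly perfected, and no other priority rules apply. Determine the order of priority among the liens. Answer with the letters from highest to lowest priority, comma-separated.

Effective dates: B relates back to Feb 21, 2023 (work commenced); F was recorded within the 60-day window, so its effective date is the deed date Mar 20, 2024.
By effective date: B (Feb 21, 2023), A (Feb 17, 2024), F (Mar 20, 2024), C (May 6, 2024), E (Sep 17, 2024), D (Nov 13, 2024).
The subordination applies — B was senior to D — so B and D swap.

D, A, F, C, E, B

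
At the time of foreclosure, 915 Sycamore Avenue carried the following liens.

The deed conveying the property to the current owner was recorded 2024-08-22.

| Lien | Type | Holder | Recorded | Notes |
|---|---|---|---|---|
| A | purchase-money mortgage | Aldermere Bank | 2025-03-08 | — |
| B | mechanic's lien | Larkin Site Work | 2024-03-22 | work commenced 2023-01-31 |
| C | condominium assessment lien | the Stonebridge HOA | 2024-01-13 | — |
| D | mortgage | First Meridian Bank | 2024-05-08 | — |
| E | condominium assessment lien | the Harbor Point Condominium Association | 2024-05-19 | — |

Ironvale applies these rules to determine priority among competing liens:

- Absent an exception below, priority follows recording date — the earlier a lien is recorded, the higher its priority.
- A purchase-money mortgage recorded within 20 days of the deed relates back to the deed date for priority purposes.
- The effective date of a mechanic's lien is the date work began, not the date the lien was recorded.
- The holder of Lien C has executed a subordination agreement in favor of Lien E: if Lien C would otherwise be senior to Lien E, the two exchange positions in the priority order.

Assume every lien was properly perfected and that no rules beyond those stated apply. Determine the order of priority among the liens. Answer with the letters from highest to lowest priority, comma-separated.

B, E, D, C, A

Effective dates: A was recorded 198 days after the deed, outside the 20-day window, so it keeps its recording date; B relates back to 2023-01-31 (work commenced).
Sorted by effective date: B (2023-01-31), C (2024-01-13), D (2024-05-08), E (2024-05-19), A (2025-03-08).
C would otherwise be senior to E, so under the subordination agreement C and E exchange positions.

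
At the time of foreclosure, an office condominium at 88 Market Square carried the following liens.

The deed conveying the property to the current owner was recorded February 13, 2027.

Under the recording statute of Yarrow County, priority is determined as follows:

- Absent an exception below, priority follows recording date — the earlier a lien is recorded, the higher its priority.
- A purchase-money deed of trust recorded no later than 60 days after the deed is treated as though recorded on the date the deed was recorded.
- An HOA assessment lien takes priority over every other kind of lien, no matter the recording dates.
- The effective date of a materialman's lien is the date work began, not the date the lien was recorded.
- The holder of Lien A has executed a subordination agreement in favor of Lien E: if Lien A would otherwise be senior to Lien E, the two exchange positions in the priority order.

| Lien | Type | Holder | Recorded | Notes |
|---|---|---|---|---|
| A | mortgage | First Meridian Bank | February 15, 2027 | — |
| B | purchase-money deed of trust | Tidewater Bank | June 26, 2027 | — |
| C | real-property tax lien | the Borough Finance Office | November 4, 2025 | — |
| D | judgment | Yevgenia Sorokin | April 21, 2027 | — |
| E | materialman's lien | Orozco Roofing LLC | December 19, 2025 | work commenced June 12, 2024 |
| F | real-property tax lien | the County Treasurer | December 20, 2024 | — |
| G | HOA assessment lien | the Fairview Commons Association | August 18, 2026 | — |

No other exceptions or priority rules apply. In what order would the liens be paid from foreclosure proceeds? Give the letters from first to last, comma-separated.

G, E, F, C, A, D, B

Effective dates after the stated exceptions: B missed the 60-day window (133 days after the deed), so its recording date stands; E's effective date is June 12, 2024, when work began.
As an HOA assessment lien, G is senior to every other lien.
Among the remaining liens, by effective date: E (June 12, 2024), F (December 20, 2024), C (November 4, 2025), A (February 15, 2027), D (April 21, 2027), B (June 26, 2027).
A already ranks below E; the subordination has no effect.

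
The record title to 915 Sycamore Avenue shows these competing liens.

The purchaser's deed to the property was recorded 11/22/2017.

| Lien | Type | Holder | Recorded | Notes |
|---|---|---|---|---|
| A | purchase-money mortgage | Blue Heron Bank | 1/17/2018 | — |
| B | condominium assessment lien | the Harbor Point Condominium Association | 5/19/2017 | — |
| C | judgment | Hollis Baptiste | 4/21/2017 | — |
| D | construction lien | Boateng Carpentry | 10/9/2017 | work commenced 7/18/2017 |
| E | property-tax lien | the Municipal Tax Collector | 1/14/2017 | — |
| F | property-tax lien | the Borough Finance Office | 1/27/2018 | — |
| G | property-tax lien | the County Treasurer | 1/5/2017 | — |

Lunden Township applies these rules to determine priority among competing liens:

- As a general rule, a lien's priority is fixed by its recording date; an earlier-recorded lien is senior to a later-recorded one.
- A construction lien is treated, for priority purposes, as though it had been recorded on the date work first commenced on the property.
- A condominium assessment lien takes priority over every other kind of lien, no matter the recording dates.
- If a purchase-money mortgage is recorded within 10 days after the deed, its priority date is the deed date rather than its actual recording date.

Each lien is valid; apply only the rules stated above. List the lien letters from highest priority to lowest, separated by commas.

B, G, E, C, D, A, F

First, effective dates: A was recorded 56 days after the deed — beyond 10 days — so no relation-back applies; D's effective date is 7/18/2017, when work began.
As a condominium assessment lien, B is senior to every other lien.
Remaining liens by effective date: G (1/5/2017), E (1/14/2017), C (4/21/2017), D (7/18/2017), A (1/17/2018), F (1/27/2018).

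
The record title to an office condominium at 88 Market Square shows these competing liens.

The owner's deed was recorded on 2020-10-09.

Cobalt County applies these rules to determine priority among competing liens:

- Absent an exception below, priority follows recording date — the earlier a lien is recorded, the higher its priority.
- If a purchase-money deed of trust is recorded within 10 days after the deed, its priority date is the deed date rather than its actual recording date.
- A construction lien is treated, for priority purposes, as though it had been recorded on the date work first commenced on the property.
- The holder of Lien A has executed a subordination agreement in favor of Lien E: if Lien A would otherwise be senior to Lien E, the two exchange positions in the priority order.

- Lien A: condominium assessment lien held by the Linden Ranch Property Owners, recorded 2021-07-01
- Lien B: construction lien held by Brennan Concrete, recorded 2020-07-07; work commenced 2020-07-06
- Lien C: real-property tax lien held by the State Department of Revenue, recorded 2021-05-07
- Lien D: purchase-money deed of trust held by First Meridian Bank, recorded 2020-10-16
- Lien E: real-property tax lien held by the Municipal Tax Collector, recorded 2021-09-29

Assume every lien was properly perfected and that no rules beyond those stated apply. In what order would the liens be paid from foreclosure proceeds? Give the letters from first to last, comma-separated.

B, D, C, E, A

Effective dates after the stated exceptions: B is treated as recorded 2020-07-06, the work-commencement date; D's effective date is the deed date, 2020-10-09.
Sorted by effective date: B (2020-07-06), D (2020-10-09), C (2021-05-07), A (2021-07-01), E (2021-09-29).
A is senior to E before the subordination, so the two trade places.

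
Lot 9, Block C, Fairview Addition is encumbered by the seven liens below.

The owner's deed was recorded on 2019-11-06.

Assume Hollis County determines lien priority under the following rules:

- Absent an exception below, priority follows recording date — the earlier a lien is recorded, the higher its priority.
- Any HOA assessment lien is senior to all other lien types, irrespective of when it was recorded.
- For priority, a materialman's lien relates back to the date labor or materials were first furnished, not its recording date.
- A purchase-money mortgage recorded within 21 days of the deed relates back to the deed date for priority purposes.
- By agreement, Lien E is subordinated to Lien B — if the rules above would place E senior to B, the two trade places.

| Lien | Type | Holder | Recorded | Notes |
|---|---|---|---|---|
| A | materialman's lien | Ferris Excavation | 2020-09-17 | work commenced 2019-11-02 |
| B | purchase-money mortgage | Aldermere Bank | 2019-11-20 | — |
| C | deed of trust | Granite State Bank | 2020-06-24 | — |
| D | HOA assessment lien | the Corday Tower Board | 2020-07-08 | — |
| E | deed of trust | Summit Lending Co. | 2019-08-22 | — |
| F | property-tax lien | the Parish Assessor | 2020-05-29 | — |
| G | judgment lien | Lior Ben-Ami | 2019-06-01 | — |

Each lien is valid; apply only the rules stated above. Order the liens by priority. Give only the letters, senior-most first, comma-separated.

Effective dates after the stated exceptions: A relates back to 2019-11-02 (work commenced); B's effective date is the deed date, 2019-11-06.
As an HOA assessment lien, D is senior to every other lien.
Among the remaining liens, by effective date: G (2019-06-01), E (2019-08-22), A (2019-11-02), B (2019-11-06), F (2020-05-29), C (2020-06-24).
The subordination applies — E was senior to B — so E and B swap.

D, G, B, A, E, F, C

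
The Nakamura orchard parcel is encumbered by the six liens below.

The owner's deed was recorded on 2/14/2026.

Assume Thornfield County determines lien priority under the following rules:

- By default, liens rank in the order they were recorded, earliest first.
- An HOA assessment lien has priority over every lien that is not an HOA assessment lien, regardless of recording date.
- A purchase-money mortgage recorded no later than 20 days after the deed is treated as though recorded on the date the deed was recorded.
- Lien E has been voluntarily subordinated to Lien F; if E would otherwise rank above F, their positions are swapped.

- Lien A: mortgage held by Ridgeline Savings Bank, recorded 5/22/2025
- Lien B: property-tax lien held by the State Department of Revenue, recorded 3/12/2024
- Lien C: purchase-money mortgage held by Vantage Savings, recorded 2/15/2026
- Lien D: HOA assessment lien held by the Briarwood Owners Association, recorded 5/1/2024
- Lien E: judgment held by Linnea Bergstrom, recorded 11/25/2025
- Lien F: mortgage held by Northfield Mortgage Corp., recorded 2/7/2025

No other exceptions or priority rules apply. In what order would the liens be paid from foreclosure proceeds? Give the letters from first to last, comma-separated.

Effective dates after the stated exceptions: C relates back to the deed date 2/14/2026.
D is an HOA assessment lien and takes priority over every other lien.
The other liens, earliest effective date first: B (3/12/2024), F (2/7/2025), A (5/22/2025), E (11/25/2025), C (2/14/2026).
E is already junior to F, so the subordination agreement changes nothing.

D, B, F, A, E, C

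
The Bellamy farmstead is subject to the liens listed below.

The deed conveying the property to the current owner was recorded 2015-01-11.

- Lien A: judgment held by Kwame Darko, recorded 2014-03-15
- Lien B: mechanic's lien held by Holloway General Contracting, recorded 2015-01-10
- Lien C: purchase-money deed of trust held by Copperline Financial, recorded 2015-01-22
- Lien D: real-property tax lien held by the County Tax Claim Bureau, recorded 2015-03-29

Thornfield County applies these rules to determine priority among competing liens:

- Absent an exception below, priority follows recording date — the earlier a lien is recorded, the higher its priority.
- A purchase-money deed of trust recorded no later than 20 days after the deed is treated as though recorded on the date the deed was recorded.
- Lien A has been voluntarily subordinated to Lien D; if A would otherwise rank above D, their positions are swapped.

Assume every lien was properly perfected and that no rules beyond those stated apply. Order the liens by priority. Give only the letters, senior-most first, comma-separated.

D, B, C, A

Effective dates after the stated exceptions: C's effective date is the deed date, 2015-01-11.
By effective date: A (2014-03-15), B (2015-01-10), C (2015-01-11), D (2015-03-29).
The subordination applies — A was senior to D — so A and D swap.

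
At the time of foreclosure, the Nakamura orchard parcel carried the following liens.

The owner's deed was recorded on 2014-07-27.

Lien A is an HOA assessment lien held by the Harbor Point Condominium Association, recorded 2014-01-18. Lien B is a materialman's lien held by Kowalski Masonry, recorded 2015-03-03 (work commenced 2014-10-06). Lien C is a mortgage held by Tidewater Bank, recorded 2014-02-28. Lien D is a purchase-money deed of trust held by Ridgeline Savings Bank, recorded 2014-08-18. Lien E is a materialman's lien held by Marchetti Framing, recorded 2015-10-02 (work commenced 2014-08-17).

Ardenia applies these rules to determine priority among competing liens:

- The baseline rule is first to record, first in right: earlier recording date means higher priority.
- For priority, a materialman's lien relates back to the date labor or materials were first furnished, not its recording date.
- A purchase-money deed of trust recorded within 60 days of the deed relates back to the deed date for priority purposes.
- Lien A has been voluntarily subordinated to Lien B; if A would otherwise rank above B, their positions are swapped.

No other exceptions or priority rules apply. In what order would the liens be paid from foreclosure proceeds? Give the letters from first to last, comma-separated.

Effective dates: B's effective date is 2014-10-06, when work began; D's effective date is the deed date, 2014-07-27; E is treated as recorded 2014-08-17, the work-commencement date.
Ordering by effective date: A (2014-01-18), C (2014-02-28), D (2014-07-27), E (2014-08-17), B (2014-10-06).
A would otherwise be senior to B, so under the subordination agreement A and B exchange positions.

B, C, D, E, A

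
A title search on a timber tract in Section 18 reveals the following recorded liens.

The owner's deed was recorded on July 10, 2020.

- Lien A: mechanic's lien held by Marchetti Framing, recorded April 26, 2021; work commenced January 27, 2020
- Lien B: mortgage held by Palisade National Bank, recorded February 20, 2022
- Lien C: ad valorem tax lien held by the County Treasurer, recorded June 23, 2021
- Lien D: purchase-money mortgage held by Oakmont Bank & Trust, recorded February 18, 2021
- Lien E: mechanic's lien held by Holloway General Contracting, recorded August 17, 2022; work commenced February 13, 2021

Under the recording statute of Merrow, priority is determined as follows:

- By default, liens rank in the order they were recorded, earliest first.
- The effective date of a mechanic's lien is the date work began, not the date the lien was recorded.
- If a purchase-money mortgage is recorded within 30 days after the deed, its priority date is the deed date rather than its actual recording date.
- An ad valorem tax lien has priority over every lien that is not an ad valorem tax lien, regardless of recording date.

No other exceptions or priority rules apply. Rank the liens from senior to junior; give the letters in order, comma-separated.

Effective dates after the stated exceptions: A's effective date is January 27, 2020, when work began; D missed the 30-day window (223 days after the deed), so its recording date stands; E is treated as recorded February 13, 2021, the work-commencement date.
As an ad valorem tax lien, C is senior to every other lien.
The other liens, earliest effective date first: A (January 27, 2020), E (February 13, 2021), D (February 18, 2021), B (February 20, 2022).

C, A, E, D, B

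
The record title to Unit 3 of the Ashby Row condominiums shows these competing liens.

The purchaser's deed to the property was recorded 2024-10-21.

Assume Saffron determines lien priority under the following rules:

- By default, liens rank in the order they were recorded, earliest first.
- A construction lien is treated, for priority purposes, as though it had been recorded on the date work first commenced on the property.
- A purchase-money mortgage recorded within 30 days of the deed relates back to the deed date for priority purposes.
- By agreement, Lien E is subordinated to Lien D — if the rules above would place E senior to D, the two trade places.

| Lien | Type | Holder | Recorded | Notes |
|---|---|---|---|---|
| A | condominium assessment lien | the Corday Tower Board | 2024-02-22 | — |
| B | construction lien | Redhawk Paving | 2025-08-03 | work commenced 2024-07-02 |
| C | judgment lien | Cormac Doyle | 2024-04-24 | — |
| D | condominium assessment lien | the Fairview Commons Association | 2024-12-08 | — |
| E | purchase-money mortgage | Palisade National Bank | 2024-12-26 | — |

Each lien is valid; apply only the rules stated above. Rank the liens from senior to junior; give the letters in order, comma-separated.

A, C, B, D, E

First, effective dates: B is treated as recorded 2024-07-02, the work-commencement date; E was recorded 66 days after the deed — beyond 30 days — so no relation-back applies.
Sorted by effective date: A (2024-02-22), C (2024-04-24), B (2024-07-02), D (2024-12-08), E (2024-12-26).
E already ranks below D; the subordination has no effect.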